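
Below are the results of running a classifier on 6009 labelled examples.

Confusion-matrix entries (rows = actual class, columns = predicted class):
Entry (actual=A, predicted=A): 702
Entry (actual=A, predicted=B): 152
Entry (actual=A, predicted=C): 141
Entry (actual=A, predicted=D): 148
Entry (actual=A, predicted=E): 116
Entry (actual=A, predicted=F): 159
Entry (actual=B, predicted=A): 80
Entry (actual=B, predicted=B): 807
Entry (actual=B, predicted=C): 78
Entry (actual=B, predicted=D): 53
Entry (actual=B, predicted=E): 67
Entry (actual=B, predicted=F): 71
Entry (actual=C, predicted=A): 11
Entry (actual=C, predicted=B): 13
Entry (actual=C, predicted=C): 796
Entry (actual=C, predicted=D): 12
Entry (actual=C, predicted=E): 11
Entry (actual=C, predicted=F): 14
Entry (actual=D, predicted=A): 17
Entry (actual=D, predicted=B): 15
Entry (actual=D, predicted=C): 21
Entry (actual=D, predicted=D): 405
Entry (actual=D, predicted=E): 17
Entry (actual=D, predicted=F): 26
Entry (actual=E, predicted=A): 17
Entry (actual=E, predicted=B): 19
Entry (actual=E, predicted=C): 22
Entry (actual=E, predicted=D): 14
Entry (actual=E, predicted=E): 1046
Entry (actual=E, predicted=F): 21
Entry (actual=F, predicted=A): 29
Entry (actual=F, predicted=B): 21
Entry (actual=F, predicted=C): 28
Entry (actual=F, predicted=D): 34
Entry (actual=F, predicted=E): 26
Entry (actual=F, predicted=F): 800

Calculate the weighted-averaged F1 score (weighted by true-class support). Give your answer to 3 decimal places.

0.749

Per-class F1 score (2·TP/(2·TP+FP+FN)):
  A: TP=702, FP=80+11+17+17+29=154, FN=152+141+148+116+159=716 → 1404/2274 = 0.6174
  B: TP=807, FP=152+13+15+19+21=220, FN=80+78+53+67+71=349 → 1614/2183 = 0.7393
  C: TP=796, FP=141+78+21+22+28=290, FN=11+13+12+11+14=61 → 1592/1943 = 0.8194
  D: TP=405, FP=148+53+12+14+34=261, FN=17+15+21+17+26=96 → 810/1167 = 0.6941
  E: TP=1046, FP=116+67+11+17+26=237, FN=17+19+22+14+21=93 → 2092/2422 = 0.8637
  F: TP=800, FP=159+71+14+26+21=291, FN=29+21+28+34+26=138 → 1600/2029 = 0.7886
Weighted-F1 score = Σ (supportᵢ/N)·F1 scoreᵢ with N=6009: (1418/6009)·0.6174 + (1156/6009)·0.7393 + (857/6009)·0.8194 + (501/6009)·0.6941 + (1139/6009)·0.8637 + (938/6009)·0.7886 = 0.749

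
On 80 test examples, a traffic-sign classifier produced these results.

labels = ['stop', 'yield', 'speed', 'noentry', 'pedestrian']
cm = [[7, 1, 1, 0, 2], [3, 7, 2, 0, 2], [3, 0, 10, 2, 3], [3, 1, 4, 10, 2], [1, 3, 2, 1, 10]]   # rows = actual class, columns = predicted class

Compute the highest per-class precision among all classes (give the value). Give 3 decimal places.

Per-class precision (TP/(TP+FP)):
  stop: TP=7, FP=3+3+3+1=10 → 7/17 = 0.4118
  yield: TP=7, FP=1+0+1+3=5 → 7/12 = 0.5833
  speed: TP=10, FP=1+2+4+2=9 → 10/19 = 0.5263
  noentry: TP=10, FP=0+0+2+1=3 → 10/13 = 0.7692
  pedestrian: TP=10, FP=2+2+3+2=9 → 10/19 = 0.5263
Highest is class 'noentry' with precision = 0.769.

0.769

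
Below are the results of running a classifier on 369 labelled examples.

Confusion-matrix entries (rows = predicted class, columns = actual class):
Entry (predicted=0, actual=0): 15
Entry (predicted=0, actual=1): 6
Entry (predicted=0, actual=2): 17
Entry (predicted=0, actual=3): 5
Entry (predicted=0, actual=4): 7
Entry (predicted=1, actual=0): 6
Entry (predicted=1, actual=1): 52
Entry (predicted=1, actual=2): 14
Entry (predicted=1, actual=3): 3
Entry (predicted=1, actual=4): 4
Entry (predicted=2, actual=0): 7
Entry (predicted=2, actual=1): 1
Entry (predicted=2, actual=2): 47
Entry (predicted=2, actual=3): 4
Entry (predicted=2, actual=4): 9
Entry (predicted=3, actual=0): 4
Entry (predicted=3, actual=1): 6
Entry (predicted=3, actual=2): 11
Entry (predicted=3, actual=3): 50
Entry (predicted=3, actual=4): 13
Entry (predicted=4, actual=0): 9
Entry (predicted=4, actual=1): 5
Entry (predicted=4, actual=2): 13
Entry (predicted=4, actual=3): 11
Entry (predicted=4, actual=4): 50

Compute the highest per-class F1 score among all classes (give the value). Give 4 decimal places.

0.6980

Per-class F1 score (2·TP/(2·TP+FP+FN)):
  0: TP=15, FP=6+17+5+7=35, FN=6+7+4+9=26 → 30/91 = 0.32967
  1: TP=52, FP=6+14+3+4=27, FN=6+1+6+5=18 → 104/149 = 0.69799
  2: TP=47, FP=7+1+4+9=21, FN=17+14+11+13=55 → 94/170 = 0.55294
  3: TP=50, FP=4+6+11+13=34, FN=5+3+4+11=23 → 100/157 = 0.63694
  4: TP=50, FP=9+5+13+11=38, FN=7+4+9+13=33 → 100/171 = 0.58480
Highest is class '1' with F1 score = 0.6980.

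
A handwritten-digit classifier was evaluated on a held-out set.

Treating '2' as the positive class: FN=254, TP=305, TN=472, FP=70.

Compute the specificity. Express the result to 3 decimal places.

Specificity = TN/(TN+FP) = 472/(472+70) = 0.871

0.871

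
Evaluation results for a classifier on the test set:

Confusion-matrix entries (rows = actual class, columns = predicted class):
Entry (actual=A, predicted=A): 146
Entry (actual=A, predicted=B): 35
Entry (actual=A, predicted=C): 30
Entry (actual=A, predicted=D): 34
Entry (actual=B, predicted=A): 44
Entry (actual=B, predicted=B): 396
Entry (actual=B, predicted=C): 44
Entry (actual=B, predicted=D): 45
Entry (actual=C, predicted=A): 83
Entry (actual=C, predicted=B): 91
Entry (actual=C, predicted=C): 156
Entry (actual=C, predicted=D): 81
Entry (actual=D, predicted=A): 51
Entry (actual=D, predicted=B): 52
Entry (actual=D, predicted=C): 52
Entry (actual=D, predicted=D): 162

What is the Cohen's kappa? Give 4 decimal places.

0.4174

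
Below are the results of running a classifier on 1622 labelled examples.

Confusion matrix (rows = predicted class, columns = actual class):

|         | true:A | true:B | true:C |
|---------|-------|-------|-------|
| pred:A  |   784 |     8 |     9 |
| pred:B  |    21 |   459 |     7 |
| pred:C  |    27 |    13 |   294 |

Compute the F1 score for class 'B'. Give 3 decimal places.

0.949

One-vs-rest for 'B': TP = diagonal; FP = other classes predicted 'B'; FN = 'B' predicted as other.
F1 score = 2·TP/(2·TP+FP+FN).
B: TP=459, FP=21+7=28, FN=8+13=21 → 918/967 = 0.9493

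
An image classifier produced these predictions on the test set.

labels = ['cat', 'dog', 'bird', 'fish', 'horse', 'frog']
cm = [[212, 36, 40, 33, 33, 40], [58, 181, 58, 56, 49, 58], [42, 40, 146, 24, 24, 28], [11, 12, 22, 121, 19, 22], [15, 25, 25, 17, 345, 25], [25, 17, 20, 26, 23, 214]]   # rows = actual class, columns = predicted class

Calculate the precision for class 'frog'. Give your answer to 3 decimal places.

0.553

Take TP from the diagonal, FP from the rest of the 'frog' prediction marginal, FN from the rest of the 'frog' actual marginal.
precision = TP/(TP+FP).
frog: TP=214, FP=40+58+28+22+25=173 → 214/387 = 0.5530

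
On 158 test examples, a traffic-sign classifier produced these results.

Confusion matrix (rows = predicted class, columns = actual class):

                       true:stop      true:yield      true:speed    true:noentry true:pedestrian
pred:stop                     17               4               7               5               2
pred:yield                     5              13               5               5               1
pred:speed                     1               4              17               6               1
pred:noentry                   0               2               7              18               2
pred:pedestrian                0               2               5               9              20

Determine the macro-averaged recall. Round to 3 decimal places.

0.572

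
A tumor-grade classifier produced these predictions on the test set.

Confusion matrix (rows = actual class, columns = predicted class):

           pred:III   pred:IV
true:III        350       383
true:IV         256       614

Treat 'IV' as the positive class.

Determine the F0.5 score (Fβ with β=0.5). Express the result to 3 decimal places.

Fβ = (1+β²)·TP / ((1+β²)·TP + β²·FN + FP), with β²=1/4
= 1.25·614 / (1.25·614 + 0.25·256 + 383) = 0.632

0.632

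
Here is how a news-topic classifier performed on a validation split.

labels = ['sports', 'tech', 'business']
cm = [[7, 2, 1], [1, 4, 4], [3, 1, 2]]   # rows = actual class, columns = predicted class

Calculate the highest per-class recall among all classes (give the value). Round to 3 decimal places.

Per-class recall (TP/(TP+FN)):
  sports: TP=7, FN=2+1=3 → 7/10 = 0.7000
  tech: TP=4, FN=1+4=5 → 4/9 = 0.4444
  business: TP=2, FN=3+1=4 → 2/6 = 0.3333
Highest is class 'sports' with recall = 0.700.

0.700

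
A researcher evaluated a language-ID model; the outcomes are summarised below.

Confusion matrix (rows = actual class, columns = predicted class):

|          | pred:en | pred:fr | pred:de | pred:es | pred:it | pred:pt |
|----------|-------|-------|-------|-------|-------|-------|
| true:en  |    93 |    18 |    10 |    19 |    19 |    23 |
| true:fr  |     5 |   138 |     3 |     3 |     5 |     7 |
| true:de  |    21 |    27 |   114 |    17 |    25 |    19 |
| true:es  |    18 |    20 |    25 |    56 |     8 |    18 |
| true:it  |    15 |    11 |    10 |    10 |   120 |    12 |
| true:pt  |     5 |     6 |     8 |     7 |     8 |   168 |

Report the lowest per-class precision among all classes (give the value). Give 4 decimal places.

0.5000

Per-class precision (TP/(TP+FP)):
  en: TP=93, FP=5+21+18+15+5=64 → 93/157 = 0.59236
  fr: TP=138, FP=18+27+20+11+6=82 → 138/220 = 0.62727
  de: TP=114, FP=10+3+25+10+8=56 → 114/170 = 0.67059
  es: TP=56, FP=19+3+17+10+7=56 → 56/112 = 0.50000
  it: TP=120, FP=19+5+25+8+8=65 → 120/185 = 0.64865
  pt: TP=168, FP=23+7+19+18+12=79 → 168/247 = 0.68016
Lowest is class 'es' with precision = 0.5000.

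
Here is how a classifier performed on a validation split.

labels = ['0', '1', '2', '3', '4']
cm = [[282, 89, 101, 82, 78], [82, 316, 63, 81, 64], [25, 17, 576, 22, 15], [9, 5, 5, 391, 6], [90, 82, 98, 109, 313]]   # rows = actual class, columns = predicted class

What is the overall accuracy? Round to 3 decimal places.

0.626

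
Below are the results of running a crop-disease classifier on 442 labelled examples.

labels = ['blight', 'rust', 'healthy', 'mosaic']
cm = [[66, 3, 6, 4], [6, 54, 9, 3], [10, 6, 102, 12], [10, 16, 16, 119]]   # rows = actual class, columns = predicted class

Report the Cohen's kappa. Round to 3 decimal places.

0.688

Observed agreement pₒ = trace/N = 341/442 = 0.7715
Expected agreement pₑ = Σ (rowᵢ·colᵢ)/N² = (79·92 + 72·79 + 130·133 + 161·138)/442² = 0.2685
κ = (pₒ − pₑ)/(1 − pₑ) = (0.7715 − 0.2685)/(1 − 0.2685) = 0.688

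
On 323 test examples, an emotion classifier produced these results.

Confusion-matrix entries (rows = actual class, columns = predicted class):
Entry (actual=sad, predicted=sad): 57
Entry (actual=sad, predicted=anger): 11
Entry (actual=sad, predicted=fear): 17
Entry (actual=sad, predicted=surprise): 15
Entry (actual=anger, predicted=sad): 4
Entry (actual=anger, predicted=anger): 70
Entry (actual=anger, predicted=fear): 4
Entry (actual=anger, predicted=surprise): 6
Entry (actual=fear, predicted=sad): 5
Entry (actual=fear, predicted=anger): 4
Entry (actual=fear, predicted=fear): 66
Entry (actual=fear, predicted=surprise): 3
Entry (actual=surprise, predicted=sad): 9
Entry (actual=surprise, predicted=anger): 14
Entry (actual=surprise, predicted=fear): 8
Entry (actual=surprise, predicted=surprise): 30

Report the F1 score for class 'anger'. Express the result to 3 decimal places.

F1 score = 2·TP/(2·TP+FP+FN).
anger: TP=70, FP=11+4+14=29, FN=4+4+6=14 → 140/183 = 0.7650

0.765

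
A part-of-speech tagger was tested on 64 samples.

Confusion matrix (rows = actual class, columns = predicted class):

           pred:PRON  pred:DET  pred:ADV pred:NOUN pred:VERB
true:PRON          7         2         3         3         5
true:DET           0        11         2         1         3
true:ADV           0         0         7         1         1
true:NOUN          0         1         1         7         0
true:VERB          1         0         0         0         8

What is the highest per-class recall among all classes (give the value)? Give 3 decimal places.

0.889

Per-class recall (TP/(TP+FN)):
  PRON: TP=7, FN=2+3+3+5=13 → 7/20 = 0.3500
  DET: TP=11, FN=0+2+1+3=6 → 11/17 = 0.6471
  ADV: TP=7, FN=0+0+1+1=2 → 7/9 = 0.7778
  NOUN: TP=7, FN=0+1+1+0=2 → 7/9 = 0.7778
  VERB: TP=8, FN=1+0+0+0=1 → 8/9 = 0.8889
Highest is class 'VERB' with recall = 0.889.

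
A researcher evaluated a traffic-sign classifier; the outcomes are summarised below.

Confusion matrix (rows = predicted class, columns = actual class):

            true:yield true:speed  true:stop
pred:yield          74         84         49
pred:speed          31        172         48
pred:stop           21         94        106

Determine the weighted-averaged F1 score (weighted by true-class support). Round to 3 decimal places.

0.527

Per-class F1 score (2·TP/(2·TP+FP+FN)):
  yield: TP=74, FP=84+49=133, FN=31+21=52 → 148/333 = 0.4444
  speed: TP=172, FP=31+48=79, FN=84+94=178 → 344/601 = 0.5724
  stop: TP=106, FP=21+94=115, FN=49+48=97 → 212/424 = 0.5000
Weighted-F1 score = Σ (supportᵢ/N)·F1 scoreᵢ with N=679: (126/679)·0.4444 + (350/679)·0.5724 + (203/679)·0.5000 = 0.527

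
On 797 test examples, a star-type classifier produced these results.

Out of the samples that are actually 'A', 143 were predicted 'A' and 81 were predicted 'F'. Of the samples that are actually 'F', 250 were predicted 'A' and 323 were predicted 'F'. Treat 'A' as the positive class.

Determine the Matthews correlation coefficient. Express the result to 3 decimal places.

MCC = (TP·TN − FP·FN) / √((TP+FP)(TP+FN)(TN+FP)(TN+FN))
Numerator = 143·323 − 250·81 = 25939
Denominator = √(393·224·573·404) = √20378703744 = 142753.9973
MCC = 25939 / 142753.9973 = 0.182

0.182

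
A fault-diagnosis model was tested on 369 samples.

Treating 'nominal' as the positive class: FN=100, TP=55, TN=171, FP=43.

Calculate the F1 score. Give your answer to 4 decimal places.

0.4348

Precision = TP/(TP+FP) = 55/98 = 0.5612
Recall = TP/(TP+FN) = 55/155 = 0.3548
F1 = 2·TP/(2·TP+FP+FN) = 110/253 = 0.4348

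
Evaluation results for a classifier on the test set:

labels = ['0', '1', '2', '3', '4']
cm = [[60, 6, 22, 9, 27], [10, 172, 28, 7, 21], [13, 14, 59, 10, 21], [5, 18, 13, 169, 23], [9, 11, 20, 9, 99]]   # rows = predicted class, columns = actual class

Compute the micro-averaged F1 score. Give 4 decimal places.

Micro-averaging pools counts across classes: ΣTP=559, ΣFP=296, ΣFN=296.
Micro-F1 score = 2·TP/(2·TP+FP+FN) on pooled counts = 0.6538 (equals overall accuracy in single-label multiclass).

0.6538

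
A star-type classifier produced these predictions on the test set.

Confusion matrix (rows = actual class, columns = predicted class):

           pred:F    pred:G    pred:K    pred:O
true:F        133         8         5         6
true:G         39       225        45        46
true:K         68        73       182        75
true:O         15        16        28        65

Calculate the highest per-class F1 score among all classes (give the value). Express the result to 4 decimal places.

Per-class F1 score (2·TP/(2·TP+FP+FN)):
  F: TP=133, FP=39+68+15=122, FN=8+5+6=19 → 266/407 = 0.65356
  G: TP=225, FP=8+73+16=97, FN=39+45+46=130 → 450/677 = 0.66470
  K: TP=182, FP=5+45+28=78, FN=68+73+75=216 → 364/658 = 0.55319
  O: TP=65, FP=6+46+75=127, FN=15+16+28=59 → 130/316 = 0.41139
Highest is class 'G' with F1 score = 0.6647.

0.6647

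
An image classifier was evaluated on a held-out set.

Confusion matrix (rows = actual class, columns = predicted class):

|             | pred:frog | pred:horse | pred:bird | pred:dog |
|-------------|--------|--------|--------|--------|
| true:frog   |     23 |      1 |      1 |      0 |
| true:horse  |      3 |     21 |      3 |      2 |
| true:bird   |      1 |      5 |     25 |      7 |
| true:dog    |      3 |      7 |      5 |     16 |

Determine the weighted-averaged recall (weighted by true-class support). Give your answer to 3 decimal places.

0.691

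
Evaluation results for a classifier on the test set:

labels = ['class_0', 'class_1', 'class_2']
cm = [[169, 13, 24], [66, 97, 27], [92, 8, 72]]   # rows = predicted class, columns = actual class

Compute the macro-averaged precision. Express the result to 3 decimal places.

0.583

Per-class precision (TP/(TP+FP)):
  class_0: TP=169, FP=13+24=37 → 169/206 = 0.8204
  class_1: TP=97, FP=66+27=93 → 97/190 = 0.5105
  class_2: TP=72, FP=92+8=100 → 72/172 = 0.4186
Macro-precision = mean = (0.8204 + 0.5105 + 0.4186) / 3 = 0.583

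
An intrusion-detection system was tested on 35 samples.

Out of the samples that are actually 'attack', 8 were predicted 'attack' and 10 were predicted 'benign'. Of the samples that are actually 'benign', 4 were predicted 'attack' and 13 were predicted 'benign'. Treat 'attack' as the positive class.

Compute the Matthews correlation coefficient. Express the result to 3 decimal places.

0.220

MCC = (TP·TN − FP·FN) / √((TP+FP)(TP+FN)(TN+FP)(TN+FN))
Numerator = 8·13 − 4·10 = 64
Denominator = √(12·18·17·23) = √84456 = 290.6131
MCC = 64 / 290.6131 = 0.220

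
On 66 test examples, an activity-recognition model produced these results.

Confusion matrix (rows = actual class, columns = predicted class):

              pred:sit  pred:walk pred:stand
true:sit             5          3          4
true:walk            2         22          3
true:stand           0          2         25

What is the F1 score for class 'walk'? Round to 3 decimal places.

One-vs-rest for 'walk': TP = diagonal; FP = other classes predicted 'walk'; FN = 'walk' predicted as other.
F1 score = 2·TP/(2·TP+FP+FN).
walk: TP=22, FP=3+2=5, FN=2+3=5 → 44/54 = 0.8148

0.815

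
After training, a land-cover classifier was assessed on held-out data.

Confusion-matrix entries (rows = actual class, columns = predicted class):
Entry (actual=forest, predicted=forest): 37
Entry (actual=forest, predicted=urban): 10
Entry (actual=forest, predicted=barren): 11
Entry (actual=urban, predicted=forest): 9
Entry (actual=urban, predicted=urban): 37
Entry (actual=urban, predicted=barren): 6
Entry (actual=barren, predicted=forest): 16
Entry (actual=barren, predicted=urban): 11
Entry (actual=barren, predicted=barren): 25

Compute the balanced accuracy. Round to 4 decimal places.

0.6101

Balanced accuracy = mean of per-class recall.
  forest: recall = 37/58 = 0.63793
  urban: recall = 37/52 = 0.71154
  barren: recall = 25/52 = 0.48077
Mean = (0.63793 + 0.71154 + 0.48077) / 3 = 0.6101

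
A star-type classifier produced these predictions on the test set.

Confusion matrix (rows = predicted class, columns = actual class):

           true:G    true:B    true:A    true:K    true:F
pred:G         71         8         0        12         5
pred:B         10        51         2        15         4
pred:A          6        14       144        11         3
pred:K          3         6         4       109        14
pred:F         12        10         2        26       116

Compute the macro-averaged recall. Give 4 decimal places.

0.7327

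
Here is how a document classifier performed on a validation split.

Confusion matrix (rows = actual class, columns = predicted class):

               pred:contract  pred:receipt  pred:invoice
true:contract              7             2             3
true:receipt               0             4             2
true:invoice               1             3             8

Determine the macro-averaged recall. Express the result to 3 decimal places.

0.639

Per-class recall (TP/(TP+FN)):
  contract: TP=7, FN=2+3=5 → 7/12 = 0.5833
  receipt: TP=4, FN=0+2=2 → 4/6 = 0.6667
  invoice: TP=8, FN=1+3=4 → 8/12 = 0.6667
Macro-recall = mean = (0.5833 + 0.6667 + 0.6667) / 3 = 0.639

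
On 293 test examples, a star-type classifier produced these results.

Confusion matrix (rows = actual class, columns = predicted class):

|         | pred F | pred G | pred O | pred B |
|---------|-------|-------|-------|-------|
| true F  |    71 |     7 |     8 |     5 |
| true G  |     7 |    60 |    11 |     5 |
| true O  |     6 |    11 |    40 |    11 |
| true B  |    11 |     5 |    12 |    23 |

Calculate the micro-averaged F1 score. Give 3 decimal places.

Micro-averaging pools counts across classes: ΣTP=194, ΣFP=99, ΣFN=99.
Micro-F1 score = 2·TP/(2·TP+FP+FN) on pooled counts = 0.662 (equals overall accuracy in single-label multiclass).

0.662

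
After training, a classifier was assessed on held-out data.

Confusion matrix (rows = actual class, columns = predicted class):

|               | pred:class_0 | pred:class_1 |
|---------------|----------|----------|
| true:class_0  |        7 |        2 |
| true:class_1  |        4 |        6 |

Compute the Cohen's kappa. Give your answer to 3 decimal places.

Observed agreement pₒ = trace/N = 13/19 = 0.6842
Expected agreement pₑ = Σ (rowᵢ·colᵢ)/N² = (9·11 + 10·8)/19² = 0.4958
κ = (pₒ − pₑ)/(1 − pₑ) = (0.6842 − 0.4958)/(1 − 0.4958) = 0.374

0.374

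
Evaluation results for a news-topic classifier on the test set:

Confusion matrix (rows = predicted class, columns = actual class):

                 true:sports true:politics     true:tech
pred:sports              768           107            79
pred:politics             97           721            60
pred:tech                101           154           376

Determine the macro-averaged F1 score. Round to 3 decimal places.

0.744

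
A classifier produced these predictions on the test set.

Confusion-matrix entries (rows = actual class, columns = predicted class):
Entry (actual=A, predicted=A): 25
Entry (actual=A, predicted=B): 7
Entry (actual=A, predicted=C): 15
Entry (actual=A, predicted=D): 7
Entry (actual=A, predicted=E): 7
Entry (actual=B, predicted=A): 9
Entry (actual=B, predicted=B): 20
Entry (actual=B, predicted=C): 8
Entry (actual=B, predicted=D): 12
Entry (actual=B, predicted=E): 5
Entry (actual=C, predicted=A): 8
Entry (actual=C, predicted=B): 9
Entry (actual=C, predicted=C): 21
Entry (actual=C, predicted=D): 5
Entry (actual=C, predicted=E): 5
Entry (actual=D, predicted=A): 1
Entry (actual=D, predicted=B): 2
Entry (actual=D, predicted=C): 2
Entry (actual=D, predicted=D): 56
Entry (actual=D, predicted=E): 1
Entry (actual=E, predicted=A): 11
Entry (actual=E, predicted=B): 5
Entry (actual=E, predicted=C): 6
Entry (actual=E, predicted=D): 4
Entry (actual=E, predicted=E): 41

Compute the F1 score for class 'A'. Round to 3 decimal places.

0.435

F1 score = 2·TP/(2·TP+FP+FN).
A: TP=25, FP=9+8+1+11=29, FN=7+15+7+7=36 → 50/115 = 0.4348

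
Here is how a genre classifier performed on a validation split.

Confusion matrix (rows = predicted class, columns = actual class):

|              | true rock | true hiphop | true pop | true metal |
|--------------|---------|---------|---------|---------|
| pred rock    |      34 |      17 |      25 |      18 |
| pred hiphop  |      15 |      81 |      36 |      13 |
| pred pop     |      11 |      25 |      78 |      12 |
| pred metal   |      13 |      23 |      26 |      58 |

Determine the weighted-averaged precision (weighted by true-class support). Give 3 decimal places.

0.534

Per-class precision (TP/(TP+FP)):
  rock: TP=34, FP=17+25+18=60 → 34/94 = 0.3617
  hiphop: TP=81, FP=15+36+13=64 → 81/145 = 0.5586
  pop: TP=78, FP=11+25+12=48 → 78/126 = 0.6190
  metal: TP=58, FP=13+23+26=62 → 58/120 = 0.4833
Weighted-precision = Σ (supportᵢ/N)·precisionᵢ with N=485: (73/485)·0.3617 + (146/485)·0.5586 + (165/485)·0.6190 + (101/485)·0.4833 = 0.534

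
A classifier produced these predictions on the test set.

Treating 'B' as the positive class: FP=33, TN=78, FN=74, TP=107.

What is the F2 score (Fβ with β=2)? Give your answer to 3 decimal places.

Fβ = (1+β²)·TP / ((1+β²)·TP + β²·FN + FP), with β²=4
= 5·107 / (5·107 + 4·74 + 33) = 0.619

0.619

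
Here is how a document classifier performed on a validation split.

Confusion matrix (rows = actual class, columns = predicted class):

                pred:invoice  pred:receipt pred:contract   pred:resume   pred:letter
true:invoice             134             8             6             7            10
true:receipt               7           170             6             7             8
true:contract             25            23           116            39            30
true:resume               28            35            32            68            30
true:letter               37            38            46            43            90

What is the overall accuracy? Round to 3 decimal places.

0.554

Accuracy = trace / total = (134+170+116+68+90=578) / 1043 = 578/1043 = 0.554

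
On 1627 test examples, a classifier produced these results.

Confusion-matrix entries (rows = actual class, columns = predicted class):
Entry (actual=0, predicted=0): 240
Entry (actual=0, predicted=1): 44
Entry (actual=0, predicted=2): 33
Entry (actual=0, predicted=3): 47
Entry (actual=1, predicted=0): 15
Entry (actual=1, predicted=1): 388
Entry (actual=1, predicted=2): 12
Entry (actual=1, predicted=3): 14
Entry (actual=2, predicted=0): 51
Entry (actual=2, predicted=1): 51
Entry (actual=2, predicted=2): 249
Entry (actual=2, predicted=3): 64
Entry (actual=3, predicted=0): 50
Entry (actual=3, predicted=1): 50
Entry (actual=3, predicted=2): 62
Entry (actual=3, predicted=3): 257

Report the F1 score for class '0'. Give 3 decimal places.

F1 score = 2·TP/(2·TP+FP+FN).
0: TP=240, FP=15+51+50=116, FN=44+33+47=124 → 480/720 = 0.6667

0.667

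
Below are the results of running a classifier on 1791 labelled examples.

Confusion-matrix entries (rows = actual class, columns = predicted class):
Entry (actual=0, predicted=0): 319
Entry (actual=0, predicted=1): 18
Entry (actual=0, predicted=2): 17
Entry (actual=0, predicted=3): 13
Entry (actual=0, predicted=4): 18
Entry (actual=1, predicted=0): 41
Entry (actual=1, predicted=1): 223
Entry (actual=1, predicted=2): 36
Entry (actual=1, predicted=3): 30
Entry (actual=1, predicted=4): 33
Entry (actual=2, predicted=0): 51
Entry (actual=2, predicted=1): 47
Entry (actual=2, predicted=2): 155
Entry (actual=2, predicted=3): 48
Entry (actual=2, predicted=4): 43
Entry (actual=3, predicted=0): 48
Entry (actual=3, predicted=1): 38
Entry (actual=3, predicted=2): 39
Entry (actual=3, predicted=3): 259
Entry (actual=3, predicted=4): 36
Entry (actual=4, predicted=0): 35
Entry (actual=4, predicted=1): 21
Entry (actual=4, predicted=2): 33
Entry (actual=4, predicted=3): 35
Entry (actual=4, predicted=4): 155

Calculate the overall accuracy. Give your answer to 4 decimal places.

0.6203

Accuracy = trace / total = (319+223+155+259+155=1111) / 1791 = 1111/1791 = 0.6203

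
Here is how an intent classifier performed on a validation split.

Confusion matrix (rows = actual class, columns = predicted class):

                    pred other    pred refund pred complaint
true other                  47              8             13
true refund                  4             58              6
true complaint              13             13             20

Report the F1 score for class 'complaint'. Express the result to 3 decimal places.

Take TP from the diagonal, FP from the rest of the 'complaint' prediction marginal, FN from the rest of the 'complaint' actual marginal.
F1 score = 2·TP/(2·TP+FP+FN).
complaint: TP=20, FP=13+6=19, FN=13+13=26 → 40/85 = 0.4706

0.471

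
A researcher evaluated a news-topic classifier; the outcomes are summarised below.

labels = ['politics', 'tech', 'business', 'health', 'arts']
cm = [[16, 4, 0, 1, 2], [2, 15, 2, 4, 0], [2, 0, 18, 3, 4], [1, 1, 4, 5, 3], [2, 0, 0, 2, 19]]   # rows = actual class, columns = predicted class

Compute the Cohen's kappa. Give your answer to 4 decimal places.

0.5764

Observed agreement pₒ = trace/N = 73/110 = 0.66364
Expected agreement pₑ = Σ (rowᵢ·colᵢ)/N² = (23·23 + 23·20 + 27·24 + 14·15 + 23·28)/110² = 0.20587
κ = (pₒ − pₑ)/(1 − pₑ) = (0.66364 − 0.20587)/(1 − 0.20587) = 0.5764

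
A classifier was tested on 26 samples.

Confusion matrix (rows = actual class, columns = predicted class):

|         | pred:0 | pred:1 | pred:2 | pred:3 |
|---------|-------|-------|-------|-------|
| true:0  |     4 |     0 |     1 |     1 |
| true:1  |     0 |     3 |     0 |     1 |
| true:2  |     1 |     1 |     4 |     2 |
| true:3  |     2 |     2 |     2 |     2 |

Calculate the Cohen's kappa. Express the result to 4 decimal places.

0.3320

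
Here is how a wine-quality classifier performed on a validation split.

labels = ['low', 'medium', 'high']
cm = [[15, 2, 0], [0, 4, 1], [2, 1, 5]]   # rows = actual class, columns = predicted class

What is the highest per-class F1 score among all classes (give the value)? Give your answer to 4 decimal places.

Per-class F1 score (2·TP/(2·TP+FP+FN)):
  low: TP=15, FP=0+2=2, FN=2+0=2 → 30/34 = 0.88235
  medium: TP=4, FP=2+1=3, FN=0+1=1 → 8/12 = 0.66667
  high: TP=5, FP=0+1=1, FN=2+1=3 → 10/14 = 0.71429
Highest is class 'low' with F1 score = 0.8824.

0.8824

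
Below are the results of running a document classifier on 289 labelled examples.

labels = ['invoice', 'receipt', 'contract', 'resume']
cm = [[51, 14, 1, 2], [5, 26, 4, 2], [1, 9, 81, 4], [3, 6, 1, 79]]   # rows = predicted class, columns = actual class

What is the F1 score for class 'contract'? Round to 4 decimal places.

Treat 'contract' as positive and all other classes as negative.
F1 score = 2·TP/(2·TP+FP+FN).
contract: TP=81, FP=1+9+4=14, FN=1+4+1=6 → 162/182 = 0.89011

0.8901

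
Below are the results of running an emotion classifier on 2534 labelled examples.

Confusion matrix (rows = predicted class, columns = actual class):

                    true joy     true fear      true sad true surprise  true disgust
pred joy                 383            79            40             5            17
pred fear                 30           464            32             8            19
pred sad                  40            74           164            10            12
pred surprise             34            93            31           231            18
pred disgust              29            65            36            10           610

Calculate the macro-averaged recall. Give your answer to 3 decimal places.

Per-class recall (TP/(TP+FN)):
  joy: TP=383, FN=30+40+34+29=133 → 383/516 = 0.7422
  fear: TP=464, FN=79+74+93+65=311 → 464/775 = 0.5987
  sad: TP=164, FN=40+32+31+36=139 → 164/303 = 0.5413
  surprise: TP=231, FN=5+8+10+10=33 → 231/264 = 0.8750
  disgust: TP=610, FN=17+19+12+18=66 → 610/676 = 0.9024
Macro-recall = mean = (0.7422 + 0.5987 + 0.5413 + 0.8750 + 0.9024) / 5 = 0.732

0.732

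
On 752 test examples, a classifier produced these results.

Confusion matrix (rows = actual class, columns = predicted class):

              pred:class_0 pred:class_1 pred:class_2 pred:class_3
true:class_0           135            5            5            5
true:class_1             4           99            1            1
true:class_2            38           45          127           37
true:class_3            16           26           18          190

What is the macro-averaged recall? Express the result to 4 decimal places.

0.7793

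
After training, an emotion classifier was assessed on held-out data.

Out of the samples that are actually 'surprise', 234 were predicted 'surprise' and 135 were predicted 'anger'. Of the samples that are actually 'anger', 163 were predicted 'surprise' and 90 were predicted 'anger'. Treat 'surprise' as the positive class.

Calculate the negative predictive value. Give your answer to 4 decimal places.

0.4000

NPV = TN/(TN+FN) = 90/(90+135) = 0.4000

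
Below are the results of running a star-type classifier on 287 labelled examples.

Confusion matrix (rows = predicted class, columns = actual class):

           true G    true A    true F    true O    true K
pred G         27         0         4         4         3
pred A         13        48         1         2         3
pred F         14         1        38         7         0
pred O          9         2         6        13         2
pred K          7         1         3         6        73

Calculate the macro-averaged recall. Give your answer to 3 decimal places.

0.669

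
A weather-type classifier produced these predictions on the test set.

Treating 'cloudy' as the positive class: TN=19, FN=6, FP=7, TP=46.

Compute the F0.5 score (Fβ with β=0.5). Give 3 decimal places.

0.871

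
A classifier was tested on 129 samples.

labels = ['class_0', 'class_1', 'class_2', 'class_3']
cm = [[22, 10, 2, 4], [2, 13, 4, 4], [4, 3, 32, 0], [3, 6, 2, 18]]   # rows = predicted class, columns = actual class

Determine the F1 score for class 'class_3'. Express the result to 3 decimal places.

Take TP from the diagonal, FP from the rest of the 'class_3' prediction marginal, FN from the rest of the 'class_3' actual marginal.
F1 score = 2·TP/(2·TP+FP+FN).
class_3: TP=18, FP=3+6+2=11, FN=4+4+0=8 → 36/55 = 0.6545

0.655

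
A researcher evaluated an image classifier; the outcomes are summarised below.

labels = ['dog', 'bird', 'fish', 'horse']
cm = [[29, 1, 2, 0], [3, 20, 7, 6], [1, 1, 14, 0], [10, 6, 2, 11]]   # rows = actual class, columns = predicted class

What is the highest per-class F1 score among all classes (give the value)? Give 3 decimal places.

0.773

Per-class F1 score (2·TP/(2·TP+FP+FN)):
  dog: TP=29, FP=3+1+10=14, FN=1+2+0=3 → 58/75 = 0.7733
  bird: TP=20, FP=1+1+6=8, FN=3+7+6=16 → 40/64 = 0.6250
  fish: TP=14, FP=2+7+2=11, FN=1+1+0=2 → 28/41 = 0.6829
  horse: TP=11, FP=0+6+0=6, FN=10+6+2=18 → 22/46 = 0.4783
Highest is class 'dog' with F1 score = 0.773.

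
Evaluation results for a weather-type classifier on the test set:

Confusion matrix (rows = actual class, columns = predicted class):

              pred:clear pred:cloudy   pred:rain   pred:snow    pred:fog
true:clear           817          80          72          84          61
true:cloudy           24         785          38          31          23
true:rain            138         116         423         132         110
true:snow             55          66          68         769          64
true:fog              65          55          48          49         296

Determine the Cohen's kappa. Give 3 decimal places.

0.610

Observed agreement pₒ = trace/N = 3090/4469 = 0.6914
Expected agreement pₑ = Σ (rowᵢ·colᵢ)/N² = (1114·1099 + 901·1102 + 919·649 + 1022·1065 + 513·554)/4469² = 0.2096
κ = (pₒ − pₑ)/(1 − pₑ) = (0.6914 − 0.2096)/(1 − 0.2096) = 0.610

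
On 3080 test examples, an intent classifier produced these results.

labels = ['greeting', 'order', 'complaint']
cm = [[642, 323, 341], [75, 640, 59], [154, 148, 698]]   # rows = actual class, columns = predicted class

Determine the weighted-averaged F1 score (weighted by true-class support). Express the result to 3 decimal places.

0.637

Per-class F1 score (2·TP/(2·TP+FP+FN)):
  greeting: TP=642, FP=75+154=229, FN=323+341=664 → 1284/2177 = 0.5898
  order: TP=640, FP=323+148=471, FN=75+59=134 → 1280/1885 = 0.6790
  complaint: TP=698, FP=341+59=400, FN=154+148=302 → 1396/2098 = 0.6654
Weighted-F1 score = Σ (supportᵢ/N)·F1 scoreᵢ with N=3080: (1306/3080)·0.5898 + (774/3080)·0.6790 + (1000/3080)·0.6654 = 0.637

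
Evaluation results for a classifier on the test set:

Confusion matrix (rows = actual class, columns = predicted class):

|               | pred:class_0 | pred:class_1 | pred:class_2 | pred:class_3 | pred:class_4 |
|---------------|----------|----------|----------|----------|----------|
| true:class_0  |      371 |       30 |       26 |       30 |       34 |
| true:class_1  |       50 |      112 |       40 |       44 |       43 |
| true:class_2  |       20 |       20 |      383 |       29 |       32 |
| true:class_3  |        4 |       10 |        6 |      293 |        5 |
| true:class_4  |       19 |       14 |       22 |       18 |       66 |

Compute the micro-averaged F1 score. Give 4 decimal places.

0.7118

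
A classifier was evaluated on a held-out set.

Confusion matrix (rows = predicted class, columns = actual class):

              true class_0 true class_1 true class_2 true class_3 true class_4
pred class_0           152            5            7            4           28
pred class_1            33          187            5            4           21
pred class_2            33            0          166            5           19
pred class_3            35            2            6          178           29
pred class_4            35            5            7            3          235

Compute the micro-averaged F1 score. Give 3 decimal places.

0.762

Micro-averaging pools counts across classes: ΣTP=918, ΣFP=286, ΣFN=286.
Micro-F1 score = 2·TP/(2·TP+FP+FN) on pooled counts = 0.762 (equals overall accuracy in single-label multiclass).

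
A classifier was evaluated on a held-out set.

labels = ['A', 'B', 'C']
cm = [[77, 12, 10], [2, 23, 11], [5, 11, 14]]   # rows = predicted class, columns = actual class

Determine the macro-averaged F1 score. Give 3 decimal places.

0.611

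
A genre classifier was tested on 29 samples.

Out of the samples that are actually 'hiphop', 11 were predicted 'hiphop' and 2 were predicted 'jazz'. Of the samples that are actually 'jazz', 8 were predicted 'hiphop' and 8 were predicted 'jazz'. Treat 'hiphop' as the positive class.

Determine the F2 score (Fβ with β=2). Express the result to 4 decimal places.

Fβ = (1+β²)·TP / ((1+β²)·TP + β²·FN + FP), with β²=4
= 5·11 / (5·11 + 4·2 + 8) = 0.7746

0.7746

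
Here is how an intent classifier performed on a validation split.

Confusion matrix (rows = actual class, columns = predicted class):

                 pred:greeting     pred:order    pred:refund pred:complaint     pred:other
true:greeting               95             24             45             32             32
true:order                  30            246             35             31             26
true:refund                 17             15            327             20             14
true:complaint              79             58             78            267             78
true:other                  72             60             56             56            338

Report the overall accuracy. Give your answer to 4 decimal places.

Accuracy = trace / total = (95+246+327+267+338=1273) / 2131 = 1273/2131 = 0.5974

0.5974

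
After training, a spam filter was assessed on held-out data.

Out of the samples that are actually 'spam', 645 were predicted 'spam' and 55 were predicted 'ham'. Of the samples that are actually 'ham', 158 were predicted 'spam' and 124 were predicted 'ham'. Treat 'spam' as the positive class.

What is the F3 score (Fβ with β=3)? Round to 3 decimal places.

0.908

Fβ = (1+β²)·TP / ((1+β²)·TP + β²·FN + FP), with β²=9
= 10·645 / (10·645 + 9·55 + 158) = 0.908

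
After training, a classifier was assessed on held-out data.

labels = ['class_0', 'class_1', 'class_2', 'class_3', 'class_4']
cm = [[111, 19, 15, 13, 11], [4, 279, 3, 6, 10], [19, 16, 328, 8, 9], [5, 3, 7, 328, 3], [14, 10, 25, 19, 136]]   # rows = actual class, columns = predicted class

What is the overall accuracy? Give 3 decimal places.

Accuracy = trace / total = (111+279+328+328+136=1182) / 1401 = 1182/1401 = 0.844

0.844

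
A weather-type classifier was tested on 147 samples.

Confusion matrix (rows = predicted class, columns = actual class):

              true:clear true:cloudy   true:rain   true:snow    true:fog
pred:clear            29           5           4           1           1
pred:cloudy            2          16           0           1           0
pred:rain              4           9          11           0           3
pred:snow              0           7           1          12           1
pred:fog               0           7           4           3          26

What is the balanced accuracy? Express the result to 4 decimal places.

Balanced accuracy = mean of per-class recall.
  clear: recall = 29/35 = 0.82857
  cloudy: recall = 16/44 = 0.36364
  rain: recall = 11/20 = 0.55000
  snow: recall = 12/17 = 0.70588
  fog: recall = 26/31 = 0.83871
Mean = (0.82857 + 0.36364 + 0.55000 + 0.70588 + 0.83871) / 5 = 0.6574

0.6574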